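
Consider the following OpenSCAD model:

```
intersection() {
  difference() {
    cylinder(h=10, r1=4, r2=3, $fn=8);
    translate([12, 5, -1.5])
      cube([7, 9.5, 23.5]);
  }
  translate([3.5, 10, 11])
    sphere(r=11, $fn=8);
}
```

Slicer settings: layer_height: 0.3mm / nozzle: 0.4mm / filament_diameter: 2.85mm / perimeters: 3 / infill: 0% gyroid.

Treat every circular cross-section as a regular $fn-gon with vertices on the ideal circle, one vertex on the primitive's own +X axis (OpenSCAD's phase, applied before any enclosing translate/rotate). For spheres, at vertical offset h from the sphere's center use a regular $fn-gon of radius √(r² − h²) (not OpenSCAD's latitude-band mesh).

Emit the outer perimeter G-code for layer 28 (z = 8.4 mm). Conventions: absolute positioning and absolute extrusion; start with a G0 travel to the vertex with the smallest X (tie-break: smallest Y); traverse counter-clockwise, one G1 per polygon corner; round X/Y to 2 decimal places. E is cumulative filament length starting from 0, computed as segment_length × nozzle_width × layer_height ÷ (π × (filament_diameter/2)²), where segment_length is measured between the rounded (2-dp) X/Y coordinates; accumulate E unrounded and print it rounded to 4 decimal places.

G0 X-2.43 Y1.77 Z8.40
G1 X2.97 Y-0.47 E0.1100
G1 X3.16 Y0.00 E0.1195
G1 X2.23 Y2.23 E0.1650
G1 X0.00 Y3.16 E0.2104
G1 X-2.23 Y2.23 E0.2559
G1 X-2.43 Y1.77 E0.2653

At z = 8.4 mm: the cone: at t=0.840 of its height the radius interpolates to r₁+(r₂−r₁)t = 3.160, giving a regular 8-gon of that circumradius; the cube at (12, 5) is present — its section is the full 7×9.5 rectangle; Taking the first minus the rest: starting from the cone, the 7×9.5 cube at (12, 5) misses the remaining region (no effect) — 1 connected region; the sphere at (3.5, 10): section is a regular 8-gon, circumradius = √(r²−h²) = √(11²−2.6²) = 10.688; Keeping only the common overlap: the r=11 sphere at (3.5, 10) partially overlaps that combined region; clipping to the common part keeps 10.01 mm² — 1 connected region. The outline is a single polygon with 6 vertices. Extrusion per mm of travel: 0.4 × 0.3 / (π × 1.425²) = 0.018811. Accumulating E over each segment gives final E = 0.2653.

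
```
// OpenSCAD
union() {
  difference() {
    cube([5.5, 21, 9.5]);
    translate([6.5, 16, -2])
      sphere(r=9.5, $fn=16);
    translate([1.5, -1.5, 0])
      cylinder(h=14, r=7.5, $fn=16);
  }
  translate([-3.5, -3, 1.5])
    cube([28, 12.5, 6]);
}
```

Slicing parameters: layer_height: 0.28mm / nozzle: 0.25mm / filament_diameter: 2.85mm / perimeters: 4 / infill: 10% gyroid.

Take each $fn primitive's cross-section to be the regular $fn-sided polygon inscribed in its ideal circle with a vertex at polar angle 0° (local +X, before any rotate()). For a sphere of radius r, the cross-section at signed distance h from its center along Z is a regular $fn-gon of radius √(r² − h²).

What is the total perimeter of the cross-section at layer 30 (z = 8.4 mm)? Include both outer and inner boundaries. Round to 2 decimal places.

42.94 mm

At z = 8.4 mm: the cube is present — its section is the full 5.5×21 rectangle (perimeter 53.00 mm); the sphere at (6.5, 16) is not intersected at this z (|z−center|=10.400 > r=9.5); the r=7.5 cylinder at (1.5, -1.5) gives a regular 16-gon of circumradius 7.5 (constant along its height) (perimeter = 2·16·7.500·sin(180°/16) = 46.82 mm); After the difference (first − rest): starting from the 5.5×21 cube, the r=7.5 cylinder at (1.5, -1.5) partially overlaps it — only the 30.89 mm² overlap (of its 172.21 mm²) is removed, clipping the outline — boundary = 42.94 mm; the cube at (-3.5, -3) is not intersected at this z (z outside [1.5, 7.5]); Combining (union): only the result so far is present, so the union is just that shape — boundary = 42.94 mm. Overall, the cross-section is a single solid region. Total boundary length (outer) = 42.94 mm.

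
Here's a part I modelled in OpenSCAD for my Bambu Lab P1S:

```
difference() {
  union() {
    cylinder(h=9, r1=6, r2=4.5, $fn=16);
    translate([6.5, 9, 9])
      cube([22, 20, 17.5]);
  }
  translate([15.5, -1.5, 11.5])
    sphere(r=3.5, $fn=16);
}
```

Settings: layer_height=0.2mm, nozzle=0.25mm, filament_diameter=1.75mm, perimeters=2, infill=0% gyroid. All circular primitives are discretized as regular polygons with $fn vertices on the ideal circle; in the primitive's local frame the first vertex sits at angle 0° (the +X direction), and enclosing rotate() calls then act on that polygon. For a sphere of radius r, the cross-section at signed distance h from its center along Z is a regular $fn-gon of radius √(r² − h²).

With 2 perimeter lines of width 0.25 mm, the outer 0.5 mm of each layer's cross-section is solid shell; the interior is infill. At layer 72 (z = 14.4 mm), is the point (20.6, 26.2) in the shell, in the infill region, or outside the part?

infill

At z = 14.4 mm: the cone is not intersected at this z (z outside [0, 9]); the cube at (6.5, 9) (footprint 22×20) is included at this height; Taking the union: only the 22×20 cube at (6.5, 9) is present, so the union is just that shape — 1 connected region; the sphere at (15.5, -1.5): section is a regular 16-gon, circumradius = √(r²−h²) = √(3.5²−2.9²) = 1.960; Subtracting the remaining from the first: starting from the result so far, the r=3.5 sphere at (15.5, -1.5) misses the remaining region (no effect) — 1 connected region. Overall, the cross-section is a single solid region. The nearest boundary edge runs (6.50, 29.00)→(28.50, 29.00); distance from the point to it = 2.80 mm. The point is inside the cross-section and 2.80 mm from the nearest boundary — more than the 0.5 mm shell width (2 × 0.25), so it's in the infill interior.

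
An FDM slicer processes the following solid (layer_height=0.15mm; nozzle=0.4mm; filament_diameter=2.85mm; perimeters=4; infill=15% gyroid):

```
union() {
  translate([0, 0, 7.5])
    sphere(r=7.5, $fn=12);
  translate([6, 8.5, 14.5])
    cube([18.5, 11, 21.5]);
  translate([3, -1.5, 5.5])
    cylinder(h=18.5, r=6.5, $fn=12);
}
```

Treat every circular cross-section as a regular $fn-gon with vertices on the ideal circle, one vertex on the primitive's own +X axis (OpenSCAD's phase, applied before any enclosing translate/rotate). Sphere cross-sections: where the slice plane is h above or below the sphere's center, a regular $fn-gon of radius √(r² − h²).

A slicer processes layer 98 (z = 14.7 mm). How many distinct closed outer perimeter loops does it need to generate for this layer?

2

At z = 14.7 mm: the r=7.5 sphere contributes a regular 12-gon of circumradius √(7.5²−7.2²) = 2.100; the cube at (6, 8.5) (footprint 18.5×11) is included at this height; the r=6.5 cylinder at (3, -1.5) gives a regular 12-gon of circumradius 6.5 (constant along its height); Taking the union: the regions partially overlap (shared area 13.23 mm²), so overlapping operands fuse into one piece — 2 connected regions. The result has 2 disconnected regions.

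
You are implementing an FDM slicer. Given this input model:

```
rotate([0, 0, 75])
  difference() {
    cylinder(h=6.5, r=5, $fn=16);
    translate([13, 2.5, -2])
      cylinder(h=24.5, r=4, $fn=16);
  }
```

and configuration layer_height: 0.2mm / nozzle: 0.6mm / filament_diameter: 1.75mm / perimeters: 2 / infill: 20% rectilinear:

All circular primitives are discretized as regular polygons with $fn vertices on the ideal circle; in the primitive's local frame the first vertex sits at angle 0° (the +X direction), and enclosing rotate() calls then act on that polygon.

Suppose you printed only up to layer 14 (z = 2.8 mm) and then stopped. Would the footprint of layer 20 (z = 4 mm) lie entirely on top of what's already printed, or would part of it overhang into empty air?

entirely on top

Compare the two slices. At z = 2.8: the cylinder: section is a regular 16-gon, circumradius r=5 (area = (16/2)·5.000²·sin(360°/16) = 76.54 mm²); the r=4 cylinder at (13, 2.5) gives a regular 16-gon of circumradius 4 (constant along its height) (area = (16/2)·4.000²·sin(360°/16) = 48.98 mm²); Taking the first minus the rest: starting from the r=5 cylinder (76.54 mm²), the r=4 cylinder at (13, 2.5) misses the remaining region (no effect) — area = 76.54 mm²; (whole slice rotated 75° about Z — lengths, areas and connectivity unchanged). At z = 4: the cylinder: section is a regular 16-gon, circumradius r=5 (area = (16/2)·5.000²·sin(360°/16) = 76.54 mm²); the cylinder at (13, 2.5): section is a regular 16-gon, circumradius r=4 (area = (16/2)·4.000²·sin(360°/16) = 48.98 mm²); After the difference (first − rest): starting from the r=5 cylinder (76.54 mm²), the r=4 cylinder at (13, 2.5) misses the remaining region (no effect) — area = 76.54 mm²; (whole slice rotated 75° about Z — lengths, areas and connectivity unchanged). Checking containment: the cross-section at z = 4 is a subset of the cross-section at z = 2.8.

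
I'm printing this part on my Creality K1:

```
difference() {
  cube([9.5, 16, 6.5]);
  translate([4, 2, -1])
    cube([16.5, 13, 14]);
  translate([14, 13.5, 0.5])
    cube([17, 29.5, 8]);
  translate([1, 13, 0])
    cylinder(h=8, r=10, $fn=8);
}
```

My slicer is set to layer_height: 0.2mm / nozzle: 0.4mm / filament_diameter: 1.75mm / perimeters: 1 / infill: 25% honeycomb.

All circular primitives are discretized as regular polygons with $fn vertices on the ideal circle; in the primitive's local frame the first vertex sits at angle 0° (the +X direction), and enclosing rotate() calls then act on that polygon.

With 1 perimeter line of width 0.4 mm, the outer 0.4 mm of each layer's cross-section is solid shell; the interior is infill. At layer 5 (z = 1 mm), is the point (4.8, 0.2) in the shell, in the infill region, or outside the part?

At z = 1 mm: the 9.5×16 cube contributes its full rectangle; the 16.5×13 cube at (4, 2) contributes its full rectangle; the 17×29.5 cube at (14, 13.5) contributes its full rectangle; the r=10 cylinder at (1, 13) contributes a regular 8-gon of circumradius 10; Taking the first minus the rest: starting from the 9.5×16 cube, the 16.5×13 cube at (4, 2) partially overlaps it — only the 71.50 mm² overlap (of its 214.50 mm²) is removed, clipping the outline; the 17×29.5 cube at (14, 13.5) misses the remaining region (no effect); the r=10 cylinder at (1, 13) partially overlaps it — only the 55.43 mm² overlap (of its 282.84 mm²) is removed, clipping the outline — 1 connected region. Overall, the cross-section is a single solid region. The nearest boundary edge runs (9.50, 0.00)→(0.00, 0.00); distance from the point to it = 0.20 mm. The point is inside the cross-section, 0.20 mm from the nearest boundary — within the 0.4 mm shell band (1 × 0.4).

shell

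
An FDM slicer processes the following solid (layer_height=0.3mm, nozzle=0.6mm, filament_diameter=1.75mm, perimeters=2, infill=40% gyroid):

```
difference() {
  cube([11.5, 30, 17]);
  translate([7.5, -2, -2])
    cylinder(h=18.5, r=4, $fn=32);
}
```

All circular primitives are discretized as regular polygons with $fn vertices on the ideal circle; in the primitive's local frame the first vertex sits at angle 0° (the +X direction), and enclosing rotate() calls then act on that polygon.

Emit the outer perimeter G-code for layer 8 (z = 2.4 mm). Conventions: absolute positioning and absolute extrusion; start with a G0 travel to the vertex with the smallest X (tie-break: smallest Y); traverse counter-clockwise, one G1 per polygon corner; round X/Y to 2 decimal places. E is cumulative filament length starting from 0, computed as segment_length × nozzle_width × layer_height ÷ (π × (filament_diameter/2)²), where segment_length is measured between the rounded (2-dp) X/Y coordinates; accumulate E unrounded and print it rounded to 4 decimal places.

G0 X0.00 Y0.00 Z2.40
G1 X4.06 Y0.00 E0.3038
G1 X4.17 Y0.22 E0.3222
G1 X4.67 Y0.83 E0.3813
G1 X5.28 Y1.33 E0.4403
G1 X5.97 Y1.70 E0.4989
G1 X6.72 Y1.92 E0.5574
G1 X7.50 Y2.00 E0.6160
G1 X8.28 Y1.92 E0.6747
G1 X9.03 Y1.70 E0.7332
G1 X9.72 Y1.33 E0.7918
G1 X10.33 Y0.83 E0.8508
G1 X10.83 Y0.22 E0.9099
G1 X10.94 Y0.00 E0.9283
G1 X11.50 Y0.00 E0.9702
G1 X11.50 Y30.00 E3.2152
G1 X0.00 Y30.00 E4.0758
G1 X0.00 Y0.00 E6.3209

At z = 2.4 mm: the cube (footprint 11.5×30) is included at this height; the cylinder at (7.5, -2): section is a regular 32-gon, circumradius r=4; After the difference (first − rest): starting from the 11.5×30 cube, the r=4 cylinder at (7.5, -2) partially overlaps it — only the 9.72 mm² overlap (of its 49.94 mm²) is removed, clipping the outline — 1 connected region. The outline is a single polygon with 17 vertices. Extrusion per mm of travel: 0.6 × 0.3 / (π × 0.875²) = 0.074835. Accumulating E over each segment gives final E = 6.3209.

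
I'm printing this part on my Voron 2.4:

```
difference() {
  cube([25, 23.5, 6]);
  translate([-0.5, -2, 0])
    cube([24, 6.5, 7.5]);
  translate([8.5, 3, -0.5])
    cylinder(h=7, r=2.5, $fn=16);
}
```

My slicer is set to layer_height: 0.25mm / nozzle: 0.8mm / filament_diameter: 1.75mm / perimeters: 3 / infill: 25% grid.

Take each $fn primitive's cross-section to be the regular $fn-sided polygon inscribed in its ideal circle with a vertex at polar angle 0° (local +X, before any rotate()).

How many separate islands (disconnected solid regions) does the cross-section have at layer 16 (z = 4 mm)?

1

At z = 4 mm: the cube is present — its section is the full 25×23.5 rectangle; the cube at (-0.5, -2) (footprint 24×6.5) is included at this height; the cylinder at (8.5, 3): section is a regular 16-gon, circumradius r=2.5; After the difference (first − rest): starting from the 25×23.5 cube, the 24×6.5 cube at (-0.5, -2) partially overlaps it — only the 105.75 mm² overlap (of its 156.00 mm²) is removed, clipping the outline; the r=2.5 cylinder at (8.5, 3) partially overlaps it — only the 2.65 mm² overlap (of its 19.13 mm²) is removed, clipping the outline — 1 connected region. Overall, the cross-section is a single solid region. Island count = 1.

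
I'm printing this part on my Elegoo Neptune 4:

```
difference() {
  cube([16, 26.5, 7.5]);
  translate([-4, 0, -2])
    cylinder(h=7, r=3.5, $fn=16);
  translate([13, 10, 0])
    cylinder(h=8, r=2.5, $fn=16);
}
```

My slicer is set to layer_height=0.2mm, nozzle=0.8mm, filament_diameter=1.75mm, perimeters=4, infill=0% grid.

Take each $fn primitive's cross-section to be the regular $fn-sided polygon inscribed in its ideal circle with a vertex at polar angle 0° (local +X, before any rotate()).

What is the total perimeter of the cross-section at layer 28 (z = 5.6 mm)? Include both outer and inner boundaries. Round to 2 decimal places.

100.61 mm

At z = 5.6 mm: the cube (footprint 16×26.5) is included at this height (perimeter 85.00 mm); the cylinder at (-4, 0) does not reach this height (z outside [-2, 5]); the r=2.5 cylinder at (13, 10) contributes a regular 16-gon of circumradius 2.5 (perimeter = 2·16·2.500·sin(180°/16) = 15.61 mm); After the difference (first − rest): starting from the 16×26.5 cube, the r=2.5 cylinder at (13, 10) lies wholly inside it (removes its full 19.13 mm² and its 15.61 mm outline becomes a hole wall) — boundary (outer + 1 inner loop) = 100.61 mm. Overall, the cross-section is one region with 1 hole. Total boundary length (outer + inner) = 100.61 mm.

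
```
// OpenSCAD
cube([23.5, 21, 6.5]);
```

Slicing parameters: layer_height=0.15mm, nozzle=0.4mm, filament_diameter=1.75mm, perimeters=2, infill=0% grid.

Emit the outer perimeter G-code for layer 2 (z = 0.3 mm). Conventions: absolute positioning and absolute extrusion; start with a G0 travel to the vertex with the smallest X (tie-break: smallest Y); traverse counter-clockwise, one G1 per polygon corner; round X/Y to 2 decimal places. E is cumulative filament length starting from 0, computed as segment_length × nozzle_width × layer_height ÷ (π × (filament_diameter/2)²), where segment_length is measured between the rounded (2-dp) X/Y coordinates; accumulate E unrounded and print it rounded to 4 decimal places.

At z = 0.3 mm: the 23.5×21 cube contributes its full rectangle. The outline is a single polygon with 4 vertices. Extrusion per mm of travel: 0.4 × 0.15 / (π × 0.875²) = 0.024945. Accumulating E over each segment gives final E = 2.2201.

G0 X0.00 Y0.00 Z0.30
G1 X23.50 Y0.00 E0.5862
G1 X23.50 Y21.00 E1.1101
G1 X0.00 Y21.00 E1.6963
G1 X0.00 Y0.00 E2.2201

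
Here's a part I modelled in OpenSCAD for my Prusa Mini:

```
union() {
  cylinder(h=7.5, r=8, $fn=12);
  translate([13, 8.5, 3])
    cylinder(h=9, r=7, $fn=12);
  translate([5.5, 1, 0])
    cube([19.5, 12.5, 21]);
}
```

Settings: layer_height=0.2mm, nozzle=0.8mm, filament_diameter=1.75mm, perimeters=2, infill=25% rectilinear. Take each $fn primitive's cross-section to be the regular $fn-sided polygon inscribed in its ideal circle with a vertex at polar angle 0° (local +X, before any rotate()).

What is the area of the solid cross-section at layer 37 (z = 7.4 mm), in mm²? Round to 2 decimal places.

441.09 mm²

At z = 7.4 mm: the cylinder: section is a regular 12-gon, circumradius r=8 (area = (12/2)·8.000²·sin(360°/12) = 192.00 mm²); the cylinder at (13, 8.5): section is a regular 12-gon, circumradius r=7 (area = (12/2)·7.000²·sin(360°/12) = 147.00 mm²); the cube at (5.5, 1) is present — its section is the full 19.5×12.5 rectangle (area 243.75 mm²); Merging all regions: the regions partially overlap — summed areas 582.75 mm² minus the doubly-counted overlap 141.66 mm² gives 441.09 mm² — area = 441.09 mm². Overall, the cross-section is a single solid region. Net area = 441.09 mm².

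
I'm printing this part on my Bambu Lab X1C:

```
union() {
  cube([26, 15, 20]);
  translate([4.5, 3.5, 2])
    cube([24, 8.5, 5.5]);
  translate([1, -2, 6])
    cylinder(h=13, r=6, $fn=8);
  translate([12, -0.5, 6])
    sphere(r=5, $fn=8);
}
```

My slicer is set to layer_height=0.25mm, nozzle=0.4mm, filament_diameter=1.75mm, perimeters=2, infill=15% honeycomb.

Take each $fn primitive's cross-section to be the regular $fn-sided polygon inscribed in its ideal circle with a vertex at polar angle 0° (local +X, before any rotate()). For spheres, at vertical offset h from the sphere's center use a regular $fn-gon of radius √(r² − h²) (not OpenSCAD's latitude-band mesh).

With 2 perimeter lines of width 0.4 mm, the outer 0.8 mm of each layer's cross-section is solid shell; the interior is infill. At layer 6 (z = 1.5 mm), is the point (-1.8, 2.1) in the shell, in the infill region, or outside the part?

At z = 1.5 mm: the cube (footprint 26×15) is included at this height; the cube at (4.5, 3.5) does not reach this height (z outside [2, 7.5]); the cylinder at (1, -2) is not intersected at this z (z outside [6, 19]); the r=5 sphere at (12, -0.5) contributes a regular 8-gon of circumradius √(5²−4.5²) = 2.179; Combining (union): the regions partially overlap (shared area 4.64 mm²), so overlapping operands fuse into one piece — 1 connected region. Overall, the cross-section is a single solid region. The nearest boundary edge runs (0.00, 0.00)→(0.00, 15.00); distance from the point to it = 1.80 mm. The point is not inside any of the regions above, so it lies outside the cross-section (1.80 mm from the nearest boundary).

outside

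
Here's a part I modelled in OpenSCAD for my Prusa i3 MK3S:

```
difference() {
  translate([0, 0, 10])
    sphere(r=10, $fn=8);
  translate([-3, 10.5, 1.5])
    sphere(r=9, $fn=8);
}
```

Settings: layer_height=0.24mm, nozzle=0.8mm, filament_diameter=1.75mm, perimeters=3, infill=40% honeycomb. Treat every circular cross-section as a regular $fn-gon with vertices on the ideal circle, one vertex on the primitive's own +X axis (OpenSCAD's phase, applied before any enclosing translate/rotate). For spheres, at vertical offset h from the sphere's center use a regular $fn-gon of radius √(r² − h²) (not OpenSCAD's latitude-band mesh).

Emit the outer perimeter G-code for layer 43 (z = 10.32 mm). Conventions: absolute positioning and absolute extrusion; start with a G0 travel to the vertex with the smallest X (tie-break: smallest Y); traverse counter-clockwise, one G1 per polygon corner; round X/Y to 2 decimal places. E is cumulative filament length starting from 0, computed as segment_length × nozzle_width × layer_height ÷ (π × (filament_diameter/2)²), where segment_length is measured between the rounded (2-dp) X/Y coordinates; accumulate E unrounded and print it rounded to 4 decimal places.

G0 X-9.99 Y0.00 Z10.32
G1 X-7.07 Y-7.07 E0.6106
G1 X0.00 Y-9.99 E1.2212
G1 X7.07 Y-7.07 E1.8318
G1 X9.99 Y0.00 E2.4424
G1 X7.07 Y7.07 E3.0530
G1 X0.00 Y9.99 E3.6636
G1 X-1.71 Y9.29 E3.8111
G1 X-1.73 Y9.23 E3.8161
G1 X-3.00 Y8.71 E3.9257
G1 X-3.05 Y8.73 E3.9300
G1 X-7.07 Y7.07 E4.2771
G1 X-9.99 Y0.00 E4.8877

At z = 10.32 mm: the sphere: section is a regular 8-gon, circumradius = √(r²−h²) = √(10²−0.32²) = 9.995; the r=9 sphere at (-3, 10.5) contributes a regular 8-gon of circumradius √(9²−8.82²) = 1.791; After the difference (first − rest): starting from the r=10 sphere, the r=9 sphere at (-3, 10.5) partially overlaps it — only the 0.06 mm² overlap (of its 9.07 mm²) is removed, clipping the outline — 1 connected region. The outline is a single polygon with 12 vertices. Extrusion per mm of travel: 0.8 × 0.24 / (π × 0.875²) = 0.079824. Accumulating E over each segment gives final E = 4.8877.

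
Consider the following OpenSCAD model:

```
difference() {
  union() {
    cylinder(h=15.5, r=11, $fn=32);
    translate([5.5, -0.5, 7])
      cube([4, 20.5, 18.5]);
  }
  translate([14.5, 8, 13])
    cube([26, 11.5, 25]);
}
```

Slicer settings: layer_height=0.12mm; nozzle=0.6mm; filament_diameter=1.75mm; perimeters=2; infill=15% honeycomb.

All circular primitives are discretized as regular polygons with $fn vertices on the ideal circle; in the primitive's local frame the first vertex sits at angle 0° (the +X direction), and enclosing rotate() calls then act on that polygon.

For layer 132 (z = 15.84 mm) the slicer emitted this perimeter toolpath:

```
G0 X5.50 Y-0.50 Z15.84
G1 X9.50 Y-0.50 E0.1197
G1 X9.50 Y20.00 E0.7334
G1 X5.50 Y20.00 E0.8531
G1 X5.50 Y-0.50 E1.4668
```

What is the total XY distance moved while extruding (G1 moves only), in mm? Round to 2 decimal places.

49.00 mm

Sum the Euclidean lengths of each G1 segment: total = 49.00 mm.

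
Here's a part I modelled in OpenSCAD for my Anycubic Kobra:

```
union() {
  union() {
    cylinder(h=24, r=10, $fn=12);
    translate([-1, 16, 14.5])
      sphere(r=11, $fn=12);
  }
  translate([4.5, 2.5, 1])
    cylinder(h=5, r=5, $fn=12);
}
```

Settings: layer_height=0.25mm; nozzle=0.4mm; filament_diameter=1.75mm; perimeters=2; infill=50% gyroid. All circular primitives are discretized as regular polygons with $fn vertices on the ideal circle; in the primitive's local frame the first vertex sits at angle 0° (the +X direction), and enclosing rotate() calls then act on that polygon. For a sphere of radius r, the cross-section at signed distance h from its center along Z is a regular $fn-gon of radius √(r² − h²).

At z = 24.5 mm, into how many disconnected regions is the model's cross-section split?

1

At z = 24.5 mm: the cylinder is not intersected at this z (z outside [0, 24]); the r=11 sphere at (-1, 16) contributes a regular 12-gon of circumradius √(11²−10²) = 4.583; Combining (union): only the r=11 sphere at (-1, 16) is present, so the union is just that shape — 1 connected region; the cylinder at (4.5, 2.5) is not intersected at this z (z outside [1, 6]); Combining (union): only that combined region is present, so the union is just that shape — 1 connected region. The result has 1 disconnected region.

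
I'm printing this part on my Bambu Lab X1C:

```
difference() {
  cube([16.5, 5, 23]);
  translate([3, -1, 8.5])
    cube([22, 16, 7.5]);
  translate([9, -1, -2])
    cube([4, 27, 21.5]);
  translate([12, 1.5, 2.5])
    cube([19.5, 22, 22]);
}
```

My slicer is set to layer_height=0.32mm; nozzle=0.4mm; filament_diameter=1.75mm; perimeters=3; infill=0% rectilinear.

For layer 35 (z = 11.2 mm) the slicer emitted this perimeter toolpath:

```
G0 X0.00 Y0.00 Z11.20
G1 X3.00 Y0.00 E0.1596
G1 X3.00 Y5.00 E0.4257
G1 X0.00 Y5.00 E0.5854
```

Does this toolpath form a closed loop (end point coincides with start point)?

Start point (G0): (0.00, 0.00). End point (last G1): the path does not return to the start — open.

no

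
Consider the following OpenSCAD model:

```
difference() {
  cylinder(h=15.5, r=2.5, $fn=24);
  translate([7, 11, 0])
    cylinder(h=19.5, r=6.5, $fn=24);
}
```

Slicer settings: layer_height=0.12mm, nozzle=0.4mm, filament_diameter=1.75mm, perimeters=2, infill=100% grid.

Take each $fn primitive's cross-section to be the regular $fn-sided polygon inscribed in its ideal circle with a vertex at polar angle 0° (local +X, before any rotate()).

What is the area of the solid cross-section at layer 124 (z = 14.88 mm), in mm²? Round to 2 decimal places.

At z = 14.88 mm: the r=2.5 cylinder contributes a regular 24-gon of circumradius 2.5 (area = (24/2)·2.500²·sin(360°/24) = 19.41 mm²); the r=6.5 cylinder at (7, 11) contributes a regular 24-gon of circumradius 6.5 (area = (24/2)·6.500²·sin(360°/24) = 131.22 mm²); Taking the first minus the rest: starting from the r=2.5 cylinder (19.41 mm²), the r=6.5 cylinder at (7, 11) misses the remaining region (no effect) — area = 19.41 mm². Overall, the cross-section is a single solid region. Net area = 19.41 mm².

19.41 mm²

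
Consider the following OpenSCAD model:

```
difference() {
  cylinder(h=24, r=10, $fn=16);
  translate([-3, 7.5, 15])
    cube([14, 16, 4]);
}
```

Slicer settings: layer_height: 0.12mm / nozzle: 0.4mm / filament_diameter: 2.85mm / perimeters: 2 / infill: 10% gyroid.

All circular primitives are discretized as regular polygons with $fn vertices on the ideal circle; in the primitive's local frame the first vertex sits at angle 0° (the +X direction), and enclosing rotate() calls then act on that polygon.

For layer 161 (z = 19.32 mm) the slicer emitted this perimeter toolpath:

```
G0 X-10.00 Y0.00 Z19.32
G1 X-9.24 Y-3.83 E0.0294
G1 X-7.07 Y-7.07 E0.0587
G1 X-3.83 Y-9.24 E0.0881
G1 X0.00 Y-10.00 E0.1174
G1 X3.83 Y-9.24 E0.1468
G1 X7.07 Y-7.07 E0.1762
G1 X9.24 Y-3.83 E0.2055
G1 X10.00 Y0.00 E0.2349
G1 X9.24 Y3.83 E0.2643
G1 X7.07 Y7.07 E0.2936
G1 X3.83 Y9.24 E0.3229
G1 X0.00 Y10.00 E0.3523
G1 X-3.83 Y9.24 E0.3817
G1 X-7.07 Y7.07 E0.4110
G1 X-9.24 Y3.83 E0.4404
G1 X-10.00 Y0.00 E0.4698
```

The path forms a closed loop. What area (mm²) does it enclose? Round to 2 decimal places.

306.19 mm²

Apply the shoelace formula to the sequence of (X, Y) vertices; enclosed area = 306.19 mm².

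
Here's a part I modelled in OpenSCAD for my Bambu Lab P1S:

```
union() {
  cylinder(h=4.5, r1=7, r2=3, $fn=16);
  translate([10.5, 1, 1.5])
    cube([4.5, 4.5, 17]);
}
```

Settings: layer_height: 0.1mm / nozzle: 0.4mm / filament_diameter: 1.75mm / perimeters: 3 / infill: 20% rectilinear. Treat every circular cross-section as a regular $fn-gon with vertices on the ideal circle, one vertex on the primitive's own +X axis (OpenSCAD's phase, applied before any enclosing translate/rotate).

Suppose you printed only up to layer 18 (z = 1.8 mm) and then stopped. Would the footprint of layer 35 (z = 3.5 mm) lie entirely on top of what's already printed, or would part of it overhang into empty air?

entirely on top

Compare the two slices. At z = 1.8: the cone contributes a regular 16-gon of circumradius 5.400 (interpolated between r1=7 and r2=3 at t=0.400) (area = (16/2)·5.400²·sin(360°/16) = 89.27 mm²); the 4.5×4.5 cube at (10.5, 1) contributes its full rectangle (area 20.25 mm²); Combining (union): the 2 present regions are separate (no shared area or edge), so areas and boundary lengths simply add and each stays a separate island — area = 109.52 mm². At z = 3.5: the cone: at t=0.778 of its height the radius interpolates to r₁+(r₂−r₁)t = 3.889, giving a regular 16-gon of that circumradius (area = (16/2)·3.889²·sin(360°/16) = 46.30 mm²); the cube at (10.5, 1) is present — its section is the full 4.5×4.5 rectangle (area 20.25 mm²); Taking the union: the 2 present regions are separate (no shared area or edge), so areas and boundary lengths simply add and each stays a separate island — area = 66.55 mm². Checking containment: the cross-section at z = 3.5 is a subset of the cross-section at z = 1.8.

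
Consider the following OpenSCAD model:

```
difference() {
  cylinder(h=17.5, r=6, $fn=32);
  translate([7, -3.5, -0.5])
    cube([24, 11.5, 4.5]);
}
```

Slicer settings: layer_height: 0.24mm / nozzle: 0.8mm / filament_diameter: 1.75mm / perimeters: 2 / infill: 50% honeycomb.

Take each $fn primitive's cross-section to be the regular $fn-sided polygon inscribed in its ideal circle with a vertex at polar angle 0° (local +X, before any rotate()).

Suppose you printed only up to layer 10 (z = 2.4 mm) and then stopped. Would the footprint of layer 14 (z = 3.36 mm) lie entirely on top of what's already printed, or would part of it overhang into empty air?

entirely on top

Compare the two slices. At z = 2.4: the r=6 cylinder gives a regular 32-gon of circumradius 6 (constant along its height) (area = (32/2)·6.000²·sin(360°/32) = 112.37 mm²); the cube at (7, -3.5) is present — its section is the full 24×11.5 rectangle (area 276.00 mm²); Subtracting the remaining from the first: starting from the r=6 cylinder (112.37 mm²), the 24×11.5 cube at (7, -3.5) misses the remaining region (no effect) — area = 112.37 mm². At z = 3.36: the r=6 cylinder contributes a regular 32-gon of circumradius 6 (area = (32/2)·6.000²·sin(360°/32) = 112.37 mm²); the 24×11.5 cube at (7, -3.5) contributes its full rectangle (area 276.00 mm²); After the difference (first − rest): starting from the r=6 cylinder (112.37 mm²), the 24×11.5 cube at (7, -3.5) misses the remaining region (no effect) — area = 112.37 mm². Checking containment: the cross-section at z = 3.36 is a subset of the cross-section at z = 2.4.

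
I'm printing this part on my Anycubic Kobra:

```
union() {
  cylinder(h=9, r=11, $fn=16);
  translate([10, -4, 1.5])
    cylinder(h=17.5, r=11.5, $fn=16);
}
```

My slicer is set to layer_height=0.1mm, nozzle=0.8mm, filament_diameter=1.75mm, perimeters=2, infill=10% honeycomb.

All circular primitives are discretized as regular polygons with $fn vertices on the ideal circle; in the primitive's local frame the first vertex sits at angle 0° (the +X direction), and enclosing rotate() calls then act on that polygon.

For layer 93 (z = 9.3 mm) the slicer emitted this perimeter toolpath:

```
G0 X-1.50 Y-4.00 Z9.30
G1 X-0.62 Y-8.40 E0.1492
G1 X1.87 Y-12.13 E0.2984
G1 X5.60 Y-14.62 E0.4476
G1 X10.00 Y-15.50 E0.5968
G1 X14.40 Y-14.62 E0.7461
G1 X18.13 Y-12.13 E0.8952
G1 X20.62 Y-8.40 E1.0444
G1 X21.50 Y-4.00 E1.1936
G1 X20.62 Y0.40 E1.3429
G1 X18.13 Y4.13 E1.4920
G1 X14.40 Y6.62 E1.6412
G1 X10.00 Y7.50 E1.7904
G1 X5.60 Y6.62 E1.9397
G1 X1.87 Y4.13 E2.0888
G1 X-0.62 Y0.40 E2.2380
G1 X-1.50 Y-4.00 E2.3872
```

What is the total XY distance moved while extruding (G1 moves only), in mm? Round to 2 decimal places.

Sum the Euclidean lengths of each G1 segment: total = 71.78 mm.

71.78 mm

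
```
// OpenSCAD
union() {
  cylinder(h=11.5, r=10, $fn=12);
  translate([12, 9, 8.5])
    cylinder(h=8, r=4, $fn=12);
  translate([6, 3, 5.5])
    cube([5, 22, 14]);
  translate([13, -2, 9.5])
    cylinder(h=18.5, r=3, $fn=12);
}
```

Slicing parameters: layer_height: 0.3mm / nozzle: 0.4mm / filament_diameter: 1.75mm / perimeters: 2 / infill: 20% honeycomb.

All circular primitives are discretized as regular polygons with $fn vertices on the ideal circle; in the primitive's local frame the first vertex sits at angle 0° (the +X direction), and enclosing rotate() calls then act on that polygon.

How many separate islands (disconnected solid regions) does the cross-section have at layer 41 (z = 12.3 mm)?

2

At z = 12.3 mm: the cylinder is absent (z outside [0, 11.5]); the r=4 cylinder at (12, 9) gives a regular 12-gon of circumradius 4 (constant along its height); the cube at (6, 3) (footprint 5×22) is included at this height; the r=3 cylinder at (13, -2) gives a regular 12-gon of circumradius 3 (constant along its height); Combining (union): the regions partially overlap (shared area 16.27 mm²), so overlapping operands fuse into one piece — 2 connected regions. Overall, the cross-section has 2 separate islands. Island count = 2.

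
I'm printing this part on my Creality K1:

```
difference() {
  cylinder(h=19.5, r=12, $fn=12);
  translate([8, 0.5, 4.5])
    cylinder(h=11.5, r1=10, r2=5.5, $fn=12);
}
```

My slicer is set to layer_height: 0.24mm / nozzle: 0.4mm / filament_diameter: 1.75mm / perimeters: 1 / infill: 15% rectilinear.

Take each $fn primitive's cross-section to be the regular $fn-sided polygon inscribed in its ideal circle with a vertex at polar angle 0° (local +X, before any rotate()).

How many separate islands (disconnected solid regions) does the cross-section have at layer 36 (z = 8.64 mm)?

1

At z = 8.64 mm: the cylinder: section is a regular 12-gon, circumradius r=12; the cone at (8, 0.5): at t=0.360 of its height the radius interpolates to r₁+(r₂−r₁)t = 8.380, giving a regular 12-gon of that circumradius; Subtracting the remaining from the first: starting from the r=12 cylinder, the cone at (8, 0.5) partially overlaps it — only the 149.14 mm² overlap (of its 210.67 mm²) is removed, clipping the outline — 1 connected region. Overall, the cross-section is a single solid region. Island count = 1.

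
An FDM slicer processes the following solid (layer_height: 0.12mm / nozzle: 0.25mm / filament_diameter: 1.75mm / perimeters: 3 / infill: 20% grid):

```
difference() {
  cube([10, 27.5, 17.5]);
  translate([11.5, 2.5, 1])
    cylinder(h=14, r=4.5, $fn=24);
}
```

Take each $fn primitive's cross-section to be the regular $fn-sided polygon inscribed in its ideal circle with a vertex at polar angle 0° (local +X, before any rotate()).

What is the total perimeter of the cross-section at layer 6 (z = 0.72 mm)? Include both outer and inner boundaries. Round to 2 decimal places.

At z = 0.72 mm: the cube (footprint 10×27.5) is included at this height (perimeter 75.00 mm); the cylinder at (11.5, 2.5) is absent (z outside [1, 15]); After the difference (first − rest): none of the subtracted shapes is present at this height, so the 10×27.5 cube is unchanged — boundary = 75.00 mm. Overall, the cross-section is a single solid region. Total boundary length (outer) = 75.00 mm.

75.00 mm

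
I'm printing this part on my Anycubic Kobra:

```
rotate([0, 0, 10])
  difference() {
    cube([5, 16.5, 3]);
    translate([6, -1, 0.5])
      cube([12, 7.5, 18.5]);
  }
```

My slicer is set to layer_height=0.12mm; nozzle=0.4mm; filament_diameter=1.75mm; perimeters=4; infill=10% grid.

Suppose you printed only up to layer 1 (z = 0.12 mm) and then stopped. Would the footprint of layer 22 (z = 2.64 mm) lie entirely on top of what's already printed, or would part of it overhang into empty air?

entirely on top

Compare the two slices. At z = 0.12: the cube is present — its section is the full 5×16.5 rectangle (area 82.50 mm²); the cube at (6, -1) is not intersected at this z (z outside [0.5, 19]); Taking the first minus the rest: none of the subtracted shapes is present at this height, so the 5×16.5 cube is unchanged — area = 82.50 mm²; (whole slice rotated 10° about Z — lengths, areas and connectivity unchanged). At z = 2.64: the 5×16.5 cube contributes its full rectangle (area 82.50 mm²); the cube at (6, -1) (footprint 12×7.5) is included at this height (area 90.00 mm²); After the difference (first − rest): starting from the 5×16.5 cube (82.50 mm²), the 12×7.5 cube at (6, -1) misses the remaining region (no effect) — area = 82.50 mm²; (rotated 10° about Z; rotation is an isometry so areas/perimeters/island counts are preserved). Checking containment: the cross-section at z = 2.64 is a subset of the cross-section at z = 0.12.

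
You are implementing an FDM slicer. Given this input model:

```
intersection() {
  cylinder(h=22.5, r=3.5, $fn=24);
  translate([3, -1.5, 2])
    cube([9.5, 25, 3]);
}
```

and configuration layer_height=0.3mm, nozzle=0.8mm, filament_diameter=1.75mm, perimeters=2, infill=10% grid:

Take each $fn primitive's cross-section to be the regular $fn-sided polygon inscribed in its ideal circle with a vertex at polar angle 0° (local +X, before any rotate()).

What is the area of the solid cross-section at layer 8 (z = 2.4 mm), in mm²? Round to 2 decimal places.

At z = 2.4 mm: the cylinder: section is a regular 24-gon, circumradius r=3.5 (area = (24/2)·3.500²·sin(360°/24) = 38.05 mm²); the cube at (3, -1.5) is present — its section is the full 9.5×25 rectangle (area 237.50 mm²); Taking the intersection: the 9.5×25 cube at (3, -1.5) partially overlaps the r=3.5 cylinder; clipping to the common part keeps 1.13 mm² — area = 1.13 mm². Overall, the cross-section is a single solid region. Net area = 1.13 mm².

1.13 mm²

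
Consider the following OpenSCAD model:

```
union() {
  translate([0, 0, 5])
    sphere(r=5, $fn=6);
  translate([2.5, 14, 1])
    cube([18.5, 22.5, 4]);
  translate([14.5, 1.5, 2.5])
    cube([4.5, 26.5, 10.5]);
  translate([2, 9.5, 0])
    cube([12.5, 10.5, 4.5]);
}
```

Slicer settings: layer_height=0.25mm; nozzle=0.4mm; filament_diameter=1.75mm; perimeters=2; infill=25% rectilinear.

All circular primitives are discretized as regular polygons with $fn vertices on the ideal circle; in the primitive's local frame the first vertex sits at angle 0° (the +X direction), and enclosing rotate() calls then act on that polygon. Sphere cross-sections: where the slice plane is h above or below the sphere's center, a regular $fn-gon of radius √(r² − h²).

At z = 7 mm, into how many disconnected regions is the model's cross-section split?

2

At z = 7 mm: the r=5 sphere slices to a regular 6-gon of circumradius 4.583 (√(r²−h²) with h=2 from center); the cube at (2.5, 14) is absent (z outside [1, 5]); the cube at (14.5, 1.5) is present — its section is the full 4.5×26.5 rectangle; the cube at (2, 9.5) is not intersected at this z (z outside [0, 4.5]); Combining (union): the 2 present regions are separate (no shared area or edge), so areas and boundary lengths simply add and each stays a separate island — 2 connected regions. The result has 2 disconnected regions.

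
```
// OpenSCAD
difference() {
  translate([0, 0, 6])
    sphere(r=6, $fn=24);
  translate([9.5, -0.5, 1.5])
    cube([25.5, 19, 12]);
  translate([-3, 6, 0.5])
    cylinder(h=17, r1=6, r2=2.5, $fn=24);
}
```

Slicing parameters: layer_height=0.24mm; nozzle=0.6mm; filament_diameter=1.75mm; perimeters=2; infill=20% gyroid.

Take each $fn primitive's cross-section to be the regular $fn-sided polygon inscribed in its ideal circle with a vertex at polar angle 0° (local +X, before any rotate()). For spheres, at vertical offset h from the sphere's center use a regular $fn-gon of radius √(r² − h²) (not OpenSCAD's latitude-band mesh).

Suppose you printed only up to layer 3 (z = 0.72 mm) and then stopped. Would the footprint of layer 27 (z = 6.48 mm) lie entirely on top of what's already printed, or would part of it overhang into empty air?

part overhangs

Compare the two slices. At z = 0.72: the sphere: section is a regular 24-gon, circumradius = √(r²−h²) = √(6²−5.28²) = 2.850 (area = (24/2)·2.850²·sin(360°/24) = 25.22 mm²); the cube at (9.5, -0.5) does not reach this height (z outside [1.5, 13.5]); the cone at (-3, 6) contributes a regular 24-gon of circumradius 5.955 (interpolated between r1=6 and r2=2.5 at t=0.013) (area = (24/2)·5.955²·sin(360°/24) = 110.13 mm²); Subtracting the remaining from the first: starting from the r=6 sphere (25.22 mm²), the cone at (-3, 6) partially overlaps it — only the 7.17 mm² overlap (of its 110.13 mm²) is removed, clipping the outline — area = 18.06 mm². At z = 6.48: the r=6 sphere contributes a regular 24-gon of circumradius √(6²−0.48²) = 5.981 (area = (24/2)·5.981²·sin(360°/24) = 111.09 mm²); the 25.5×19 cube at (9.5, -0.5) contributes its full rectangle (area 484.50 mm²); the cone at (-3, 6) (r1=6→r2=2.5) has section circumradius 4.769 here — a regular 24-gon (area = (24/2)·4.769²·sin(360°/24) = 70.63 mm²); After the difference (first − rest): starting from the r=6 sphere (111.09 mm²), the 25.5×19 cube at (9.5, -0.5) misses the remaining region (no effect); the cone at (-3, 6) partially overlaps it — only the 22.80 mm² overlap (of its 70.63 mm²) is removed, clipping the outline — area = 88.29 mm². Checking containment: at z = 6.48 the cross-section extends beyond the z = 0.72 cross-section by about 70.23 mm².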